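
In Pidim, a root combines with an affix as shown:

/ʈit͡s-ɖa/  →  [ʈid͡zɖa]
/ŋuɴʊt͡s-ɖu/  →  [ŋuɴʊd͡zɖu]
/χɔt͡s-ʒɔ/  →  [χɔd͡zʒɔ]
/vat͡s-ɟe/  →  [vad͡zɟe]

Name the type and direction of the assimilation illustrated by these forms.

Underlying /t͡s/ is realised as [d͡z] next to /ɖ/; /ɖ/ itself does not change.
/t͡s/ is voiceless while /ɖ/ is voiced; the output [d͡z] is voiced, matching the trigger — so the feature that spreads is voicing.
Place and manner are unchanged, so the assimilation is partial, not total.
The same holds elsewhere in the data: /t͡s/ → [d͡z] before /ʒ/ (voiceless → voiced, matching voiced); /t͡s/ → [d͡z] before /ɟ/ (voiceless → voiced, matching voiced) — only voicing changes, and always toward the following segment.
The trigger is the following segment, so the direction is regressive (anticipatory).

regressive voicing assimilation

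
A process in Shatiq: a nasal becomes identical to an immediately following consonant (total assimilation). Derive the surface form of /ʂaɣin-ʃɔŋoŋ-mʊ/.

/n/ is the segment targeted by the rule; it sits immediately before /ʃ/, so it assimilates completely and surfaces as [ʃ].
The same rule applies at the second boundary: /ŋ/ → [m] next to /m/.

[ʂaɣiʃʃɔŋommʊ]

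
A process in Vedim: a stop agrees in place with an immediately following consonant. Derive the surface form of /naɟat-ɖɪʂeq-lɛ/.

[naɟaʈɖɪʂetlɛ]

/t/ is a voiceless alveolar stop. The following trigger /ɖ/ is retroflex, so /t/ must become retroflex as well.
The voiceless retroflex stop is [ʈ], so /t/ → [ʈ].
At the second juncture, /q/ likewise becomes [t] adjacent to /l/.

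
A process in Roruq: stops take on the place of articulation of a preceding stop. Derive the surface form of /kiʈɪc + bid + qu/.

[kiʈɪcɟidtu]

The rule targets /b/ (voiced bilabial stop), which sits after the trigger /c/ (palatal).
The voiced palatal stop is [ɟ], so /b/ → [ɟ].
The same rule applies at the second boundary: /q/ → [t] next to /d/.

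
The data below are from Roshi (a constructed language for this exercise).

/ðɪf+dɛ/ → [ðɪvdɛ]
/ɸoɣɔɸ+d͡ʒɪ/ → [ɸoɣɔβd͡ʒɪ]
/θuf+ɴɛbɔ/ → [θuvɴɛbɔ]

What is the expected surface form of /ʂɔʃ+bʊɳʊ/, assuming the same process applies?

[ʂɔʒbʊɳʊ]

The data show regressive voicing assimilation: /f/ → [v] before /d/; /ɸ/ → [β] before /d͡ʒ/; /f/ → [v] before /ɴ/. In each pair only voicing changes, matching the following consonant, while place and manner stay constant.
/ʃ/ is a voiceless postalveolar fricative. The following trigger /b/ is voiced, so /ʃ/ must become voiced as well.
Changing only its voicing to voiced gives [ʒ] — the voiced postalveolar fricative.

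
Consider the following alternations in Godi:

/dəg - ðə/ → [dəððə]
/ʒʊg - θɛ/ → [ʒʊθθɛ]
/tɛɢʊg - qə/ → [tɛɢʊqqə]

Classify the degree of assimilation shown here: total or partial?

total assimilation

The segment that alternates is /g/, which surfaces as [ð] when adjacent to /ð/.
The output [ð] is identical to the trigger /ð/ — every feature (place, manner, voicing) has been copied — so this is total assimilation.
The other forms behave the same way: /g/ → [θ] before /θ/; /g/ → [q] before /q/ — in each case the output is a copy of the following consonant.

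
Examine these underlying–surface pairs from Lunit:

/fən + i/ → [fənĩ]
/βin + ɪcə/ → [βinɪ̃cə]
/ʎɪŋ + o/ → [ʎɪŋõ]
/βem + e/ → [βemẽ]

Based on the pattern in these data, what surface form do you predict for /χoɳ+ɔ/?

The data show progressive nasality assimilation (vowel nasalisation): /i/ → [ĩ] after /n/; /ɪ/ → [ɪ̃] after /n/; /o/ → [õ] after /ŋ/; /e/ → [ẽ] after /m/ — a vowel is nasalised by an immediately preceding nasal consonant.
The vowel /ɔ/ is adjacent to the preceding nasal /ɳ/, so it acquires [+nasal] and surfaces as [ɔ̃].

[χoɳɔ̃]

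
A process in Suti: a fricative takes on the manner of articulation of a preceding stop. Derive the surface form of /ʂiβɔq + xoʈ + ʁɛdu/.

[ʂiβɔqkoʈɢɛdu]

/x/ is a voiceless velar fricative. The preceding trigger /q/ is a stop, so /x/ must become a stop as well.
Changing only its manner to stop gives [k] — the voiceless velar stop.
At the second juncture, /ʁ/ likewise becomes [ɢ] adjacent to /ʈ/.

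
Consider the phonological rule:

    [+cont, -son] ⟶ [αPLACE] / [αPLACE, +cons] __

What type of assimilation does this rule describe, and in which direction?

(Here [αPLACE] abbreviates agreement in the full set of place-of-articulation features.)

progressive place assimilation

The shared variable α links the value of the place features (abbreviated [PLACE]) on the target to the same value on the neighbouring segment, so place is the feature that assimilates.
Since the environment is written before the underscore, the trigger precedes the target; the direction is progressive.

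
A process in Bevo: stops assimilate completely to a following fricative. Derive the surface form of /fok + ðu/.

[foððu]

/k/ is the segment targeted by the rule; it sits immediately before /ð/, so it assimilates completely and surfaces as [ð].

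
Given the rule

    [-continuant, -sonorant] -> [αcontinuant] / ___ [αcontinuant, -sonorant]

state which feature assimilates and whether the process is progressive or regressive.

regressive manner assimilation

The shared variable α links the value of [continuant] on the target to that of the neighbouring obstruent. [continuant] distinguishes stops from fricatives — a manner-of-articulation feature — so this is manner assimilation.
The conditioning segment sits to the right of the focus bar, meaning the trigger follows the segment that changes — regressive assimilation.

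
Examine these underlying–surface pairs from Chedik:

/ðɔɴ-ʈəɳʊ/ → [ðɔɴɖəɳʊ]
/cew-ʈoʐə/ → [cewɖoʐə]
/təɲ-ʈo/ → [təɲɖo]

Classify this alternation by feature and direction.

progressive voicing assimilation

The segment that alternates is /ʈ/, which surfaces as [ɖ] when adjacent to /ɴ/.
/ʈ/ is voiceless while /ɴ/ is voiced; the output [ɖ] is voiced, matching the trigger — so the feature that spreads is voicing.
Place and manner are unchanged, so the assimilation is partial, not total.
Checking the remaining alternations: /ʈ/ → [ɖ] after /w/ (voiceless → voiced, matching voiced); /ʈ/ → [ɖ] after /ɲ/ (voiceless → voiced, matching voiced) — only voicing changes, and always toward the preceding segment.
The trigger is the preceding segment, so the direction is progressive (perseverative).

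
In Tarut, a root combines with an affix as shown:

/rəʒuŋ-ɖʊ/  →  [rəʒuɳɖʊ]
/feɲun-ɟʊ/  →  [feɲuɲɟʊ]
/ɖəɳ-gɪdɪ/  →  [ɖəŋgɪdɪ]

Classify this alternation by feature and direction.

regressive place assimilation

The segment that alternates is /ŋ/, which surfaces as [ɳ] when adjacent to /ɖ/.
/ŋ/ is velar while /ɖ/ is retroflex; the output [ɳ] is retroflex, matching the trigger — so the feature that spreads is place.
Manner and voice are unchanged, so the assimilation is partial, not total.
The other alternating forms pattern the same way: /n/ → [ɲ] before /ɟ/ (alveolar → palatal, matching palatal); /ɳ/ → [ŋ] before /g/ (retroflex → velar, matching velar) — only place changes, and always toward the following segment.
Since the segment that changes precedes the conditioning segment, the assimilation is regressive.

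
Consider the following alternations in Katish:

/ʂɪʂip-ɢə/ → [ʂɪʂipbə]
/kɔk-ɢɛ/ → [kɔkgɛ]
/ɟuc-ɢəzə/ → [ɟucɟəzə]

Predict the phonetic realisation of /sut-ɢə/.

[sutdə]

The data show progressive place assimilation: /ɢ/ → [b] after /p/; /ɢ/ → [g] after /k/; /ɢ/ → [ɟ] after /c/. In each pair only place changes, matching the preceding consonant, while manner and voice stay constant.
The rule targets /ɢ/ (voiced uvular stop), which sits after the trigger /t/ (alveolar).
A voiced alveolar stop is [d], so the surface segment is [d].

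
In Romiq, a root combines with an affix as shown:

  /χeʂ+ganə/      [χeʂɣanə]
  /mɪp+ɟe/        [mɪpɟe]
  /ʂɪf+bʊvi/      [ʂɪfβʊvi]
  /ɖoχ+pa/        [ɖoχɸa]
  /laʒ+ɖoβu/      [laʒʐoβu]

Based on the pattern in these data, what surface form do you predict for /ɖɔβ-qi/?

The data show progressive manner assimilation: /g/ → [ɣ] after /ʂ/; /b/ → [β] after /f/; /p/ → [ɸ] after /χ/; /ɖ/ → [ʐ] after /ʒ/. In each pair only manner changes, matching the preceding consonant, while place and voice stay constant.
Nothing changes in [mɪpɟe]: there the adjacent consonants already agree in manner (/ɟ/ and /p/ are both stops), so this form is consistent with the same rule.
The rule targets /q/ (voiceless uvular stop), which sits after the trigger /β/ (fricative).
A voiceless uvular fricative is [χ], so the surface segment is [χ].

[ɖɔβχi]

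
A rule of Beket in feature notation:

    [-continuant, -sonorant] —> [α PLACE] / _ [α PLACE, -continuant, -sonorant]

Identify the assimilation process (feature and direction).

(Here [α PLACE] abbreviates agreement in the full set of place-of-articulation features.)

regressive place assimilation

The rule copies the place features (abbreviated [PLACE]) from the environment onto the target, so the assimilating feature is place.
The conditioning segment sits to the right of the focus bar, meaning the trigger follows the segment that changes — regressive assimilation.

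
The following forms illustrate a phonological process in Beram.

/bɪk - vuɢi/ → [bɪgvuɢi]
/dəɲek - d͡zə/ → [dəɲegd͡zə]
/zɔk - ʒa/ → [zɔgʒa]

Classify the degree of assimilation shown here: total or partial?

partial assimilation

Comparing underlying and surface forms, /k/ → [g] is the alternation; the neighbouring /v/ is constant.
The change voiceless → voiced matches the voicing of the following /v/, identifying this as voicing assimilation.
Place and manner are unchanged, so the assimilation is partial, not total.
Checking the remaining alternations: /k/ → [g] before /d͡z/ (voiceless → voiced, matching voiced); /k/ → [g] before /ʒ/ (voiceless → voiced, matching voiced) — only voicing changes, and always toward the following segment.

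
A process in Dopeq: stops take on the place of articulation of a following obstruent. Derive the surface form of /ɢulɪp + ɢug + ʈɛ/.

/p/ is a voiceless bilabial stop. The following trigger /ɢ/ is uvular, so /p/ must become uvular as well.
The voiceless uvular stop is [q], so /p/ → [q].
The same rule applies at the second boundary: /g/ → [ɖ] next to /ʈ/.

[ɢulɪqɢuɖʈɛ]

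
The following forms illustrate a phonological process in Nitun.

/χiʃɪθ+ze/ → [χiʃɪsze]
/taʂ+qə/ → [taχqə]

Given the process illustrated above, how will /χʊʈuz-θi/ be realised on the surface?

[χʊʈuðθi]

The data show regressive place assimilation: /θ/ → [s] before /z/; /ʂ/ → [χ] before /q/. In each pair only place changes, matching the following consonant, while manner and voice stay constant.
/z/ is a voiced alveolar fricative. The following trigger /θ/ is dental, so /z/ must become dental as well.
A voiced dental fricative is [ð], so the surface segment is [ð].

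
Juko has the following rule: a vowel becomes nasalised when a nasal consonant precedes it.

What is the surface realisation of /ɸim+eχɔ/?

[ɸimẽχɔ]

/e/ sits next to the nasal /m/ and is therefore nasalised to [ẽ].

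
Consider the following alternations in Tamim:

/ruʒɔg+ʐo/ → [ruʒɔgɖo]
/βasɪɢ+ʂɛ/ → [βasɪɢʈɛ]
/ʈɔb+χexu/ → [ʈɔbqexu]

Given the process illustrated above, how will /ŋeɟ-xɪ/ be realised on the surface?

[ŋeɟkɪ]

The data show progressive manner assimilation: /ʐ/ → [ɖ] after /g/; /ʂ/ → [ʈ] after /ɢ/; /χ/ → [q] after /b/. In each pair only manner changes, matching the preceding consonant, while place and voice stay constant.
The rule targets /x/ (voiceless velar fricative), which sits after the trigger /ɟ/ (stop).
A voiceless velar stop is [k], so the surface segment is [k].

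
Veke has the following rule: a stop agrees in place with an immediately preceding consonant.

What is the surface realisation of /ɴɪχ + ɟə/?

/ɟ/ is a voiced palatal stop. The preceding trigger /χ/ is uvular, so /ɟ/ must become uvular as well.
The voiced uvular stop is [ɢ], so /ɟ/ → [ɢ].

[ɴɪχɢə]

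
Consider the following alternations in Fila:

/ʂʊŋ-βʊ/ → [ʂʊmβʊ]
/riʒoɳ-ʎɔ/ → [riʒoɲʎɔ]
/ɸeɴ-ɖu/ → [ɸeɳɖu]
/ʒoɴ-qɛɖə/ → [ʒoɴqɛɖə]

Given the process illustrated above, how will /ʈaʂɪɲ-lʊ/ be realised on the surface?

The data show regressive place assimilation: /ŋ/ → [m] before /β/; /ɳ/ → [ɲ] before /ʎ/; /ɴ/ → [ɳ] before /ɖ/. In each pair only place changes, matching the following consonant, while manner and voice stay constant.
No alternation appears in [ʒoɴqɛɖə]: there the adjacent consonants already agree in place (/ɴ/ and /q/ are both uvular), so this form is consistent with the same rule.
/ɲ/ is a voiced palatal nasal. The following trigger /l/ is alveolar, so /ɲ/ must become alveolar as well.
A voiced alveolar nasal is [n], so the surface segment is [n].

[ʈaʂɪnlʊ]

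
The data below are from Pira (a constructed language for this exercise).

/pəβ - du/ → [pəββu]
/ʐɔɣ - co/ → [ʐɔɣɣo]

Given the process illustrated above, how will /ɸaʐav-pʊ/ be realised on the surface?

The data show progressive total assimilation (/d/ → [β] after /β/; /c/ → [ɣ] after /ɣ/): in every case the target segment becomes identical to its preceding neighbour, copying more than a single feature.
/p/ is the segment targeted by the rule; it sits immediately after /v/, so it assimilates completely and surfaces as [v].

[ɸaʐavvʊ]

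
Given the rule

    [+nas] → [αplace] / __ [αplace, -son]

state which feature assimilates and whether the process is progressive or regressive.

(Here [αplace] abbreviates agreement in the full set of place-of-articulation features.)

The rule copies the place features (abbreviated [place]) from the environment onto the target, so the assimilating feature is place.
Since the environment is written after the underscore, the trigger follows the target; the direction is regressive.

regressive place assimilation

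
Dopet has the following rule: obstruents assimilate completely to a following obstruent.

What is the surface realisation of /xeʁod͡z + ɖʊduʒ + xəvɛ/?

/d͡z/ is the segment targeted by the rule; it sits immediately before /ɖ/, so it assimilates completely and surfaces as [ɖ].
The same rule applies at the second boundary: /ʒ/ → [x] next to /x/.

[xeʁoɖɖʊduxxəvɛ]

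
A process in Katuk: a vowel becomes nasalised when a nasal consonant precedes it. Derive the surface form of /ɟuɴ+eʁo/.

The vowel /e/ is adjacent to the preceding nasal /ɴ/, so it acquires [+nasal] and surfaces as [ẽ].

[ɟuɴẽʁo]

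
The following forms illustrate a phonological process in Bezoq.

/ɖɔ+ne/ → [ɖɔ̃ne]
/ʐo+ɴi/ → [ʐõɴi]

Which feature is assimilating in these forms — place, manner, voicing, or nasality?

nasality

The vowel /ɔ/ surfaces as nasalised [ɔ̃] next to the following nasal /n/ — it has acquired the [+nasal] feature of its neighbour.
The other form shows the same pattern: /o/ → [õ] before /ɴ/ — each time a vowel is nasalised next to a following nasal.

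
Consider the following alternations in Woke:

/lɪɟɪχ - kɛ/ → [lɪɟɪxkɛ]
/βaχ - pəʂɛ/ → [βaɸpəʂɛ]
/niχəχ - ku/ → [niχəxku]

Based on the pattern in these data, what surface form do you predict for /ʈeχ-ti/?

[ʈesti]

The data show regressive place assimilation: /χ/ → [x] before /k/; /χ/ → [ɸ] before /p/. In each pair only place changes, matching the following consonant, while manner and voice stay constant.
The rule targets /χ/ (voiceless uvular fricative), which sits before the trigger /t/ (alveolar).
The voiceless alveolar fricative is [s], so /χ/ → [s].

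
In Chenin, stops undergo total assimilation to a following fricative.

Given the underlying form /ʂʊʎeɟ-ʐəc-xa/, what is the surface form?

[ʂʊʎeʐʐəxxa]

/ɟ/ is the segment targeted by the rule; it sits immediately before /ʐ/, so it assimilates completely and surfaces as [ʐ].
The same rule applies at the second boundary: /c/ → [x] next to /x/.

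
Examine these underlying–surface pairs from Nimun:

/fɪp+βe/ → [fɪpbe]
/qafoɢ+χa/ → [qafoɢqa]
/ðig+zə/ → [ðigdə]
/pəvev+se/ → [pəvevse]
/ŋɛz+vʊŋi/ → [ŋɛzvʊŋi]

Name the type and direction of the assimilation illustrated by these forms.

progressive manner assimilation

The segment that alternates is /β/, which surfaces as [b] when adjacent to /p/.
/β/ is a fricative while /p/ is a stop; the output [b] is a stop, matching the trigger — so the feature that spreads is manner.
Place and voice are unchanged, so the assimilation is partial, not total.
The same holds elsewhere in the data: /χ/ → [q] after /ɢ/ (fricative → stop, matching a stop); /z/ → [d] after /g/ (fricative → stop, matching a stop) — only manner changes, and always toward the preceding segment.
Nothing changes in [pəvevse], [ŋɛzvʊŋi]: there the adjacent consonants already agree in manner (/s/ and /v/ are both fricatives; /v/ and /z/ are both fricatives), so these forms are consistent with the same rule.
Since the segment that changes follows the conditioning segment, the assimilation is progressive.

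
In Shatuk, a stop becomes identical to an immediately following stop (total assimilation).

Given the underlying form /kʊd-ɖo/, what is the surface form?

[kʊɖɖo]

/d/ is the segment targeted by the rule; it sits immediately before /ɖ/, so it assimilates completely and surfaces as [ɖ].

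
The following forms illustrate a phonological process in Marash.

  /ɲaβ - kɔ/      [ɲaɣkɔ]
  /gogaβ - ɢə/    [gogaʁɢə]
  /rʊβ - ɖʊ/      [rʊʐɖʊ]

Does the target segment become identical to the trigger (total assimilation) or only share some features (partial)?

partial assimilation

Underlying /β/ is realised as [ɣ] next to /k/; /k/ itself does not change.
The change bilabial → velar matches the place of the following /k/, identifying this as place assimilation.
Manner and voice are unchanged, so the assimilation is partial, not total.
Checking the remaining alternations: /β/ → [ʁ] before /ɢ/ (bilabial → uvular, matching uvular); /β/ → [ʐ] before /ɖ/ (bilabial → retroflex, matching retroflex) — only place changes, and always toward the following segment.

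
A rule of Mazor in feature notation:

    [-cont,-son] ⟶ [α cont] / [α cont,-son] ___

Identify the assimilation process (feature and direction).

The rule copies [cont] (continuancy) from the environment onto the target stops; since [±cont] encodes the stop/fricative manner contrast, the assimilating dimension is manner.
Since the environment is written before the underscore, the trigger precedes the target; the direction is progressive.

progressive manner assimilation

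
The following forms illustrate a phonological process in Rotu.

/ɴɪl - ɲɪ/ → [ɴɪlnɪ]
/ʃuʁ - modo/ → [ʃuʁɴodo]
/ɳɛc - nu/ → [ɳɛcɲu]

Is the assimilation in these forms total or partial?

Underlying /ɲ/ is realised as [n] next to /l/; /l/ itself does not change.
The change palatal → alveolar matches the place of the preceding /l/, identifying this as place assimilation.
Manner and voice are unchanged, so the assimilation is partial, not total.
The same holds elsewhere in the data: /m/ → [ɴ] after /ʁ/ (bilabial → uvular, matching uvular); /n/ → [ɲ] after /c/ (alveolar → palatal, matching palatal) — only place changes, and always toward the preceding segment.

partial assimilation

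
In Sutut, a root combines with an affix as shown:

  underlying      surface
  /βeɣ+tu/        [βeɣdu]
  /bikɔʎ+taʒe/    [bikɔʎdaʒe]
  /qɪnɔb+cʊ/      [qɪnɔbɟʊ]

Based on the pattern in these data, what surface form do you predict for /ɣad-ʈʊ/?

The data show progressive voicing assimilation: /t/ → [d] after /ɣ/; /t/ → [d] after /ʎ/; /c/ → [ɟ] after /b/. In each pair only voicing changes, matching the preceding consonant, while place and manner stay constant.
/ʈ/ is a voiceless retroflex stop. The preceding trigger /d/ is voiced, so /ʈ/ must become voiced as well.
A voiced retroflex stop is [ɖ], so the surface segment is [ɖ].

[ɣadɖʊ]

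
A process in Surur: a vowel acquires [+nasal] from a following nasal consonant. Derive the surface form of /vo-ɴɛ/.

/o/ sits next to the nasal /ɴ/ and is therefore nasalised to [õ].

[võɴɛ]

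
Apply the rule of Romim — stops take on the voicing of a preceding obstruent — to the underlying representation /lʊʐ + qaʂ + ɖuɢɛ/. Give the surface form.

[lʊʐɢaʂʈuɢɛ]

The rule targets /q/ (voiceless uvular stop), which sits after the trigger /ʐ/ (voiced).
The voiced uvular stop is [ɢ], so /q/ → [ɢ].
The same rule applies at the second boundary: /ɖ/ → [ʈ] next to /ʂ/.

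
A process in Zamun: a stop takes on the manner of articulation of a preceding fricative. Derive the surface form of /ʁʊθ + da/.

/d/ is a voiced alveolar stop. The preceding trigger /θ/ is a fricative, so /d/ must become a fricative as well.
A voiced alveolar fricative is [z], so the surface segment is [z].

[ʁʊθza]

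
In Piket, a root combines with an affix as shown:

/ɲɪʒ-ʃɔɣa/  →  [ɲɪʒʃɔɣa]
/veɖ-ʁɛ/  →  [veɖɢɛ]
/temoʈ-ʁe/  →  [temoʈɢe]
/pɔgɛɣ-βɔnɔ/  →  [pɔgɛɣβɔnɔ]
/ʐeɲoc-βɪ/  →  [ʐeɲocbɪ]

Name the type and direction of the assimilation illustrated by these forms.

progressive manner assimilation

The segment that alternates is /ʁ/, which surfaces as [ɢ] when adjacent to /ɖ/.
The change fricative → stop matches the manner of the preceding /ɖ/, identifying this as manner assimilation.
Place and voice are unchanged, so the assimilation is partial, not total.
The same holds elsewhere in the data: /ʁ/ → [ɢ] after /ʈ/ (fricative → stop, matching a stop); /β/ → [b] after /c/ (fricative → stop, matching a stop) — only manner changes, and always toward the preceding segment.
No alternation appears in [ɲɪʒʃɔɣa], [pɔgɛɣβɔnɔ]: there the adjacent consonants already agree in manner (/ʃ/ and /ʒ/ are both fricatives; /β/ and /ɣ/ are both fricatives), so these forms are consistent with the same rule.
The trigger is the preceding segment, so the direction is progressive (perseverative).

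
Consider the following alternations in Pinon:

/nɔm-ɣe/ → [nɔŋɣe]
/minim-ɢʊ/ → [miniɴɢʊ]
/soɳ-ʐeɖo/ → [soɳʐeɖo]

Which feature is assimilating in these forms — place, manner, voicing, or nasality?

Comparing underlying and surface forms, /m/ → [ŋ] is the alternation; the neighbouring /ɣ/ is constant.
The change bilabial → velar matches the place of the following /ɣ/, identifying this as place assimilation.
Checking the remaining alternation: /m/ → [ɴ] before /ɢ/ (bilabial → uvular, matching uvular) — only place changes, and always toward the following segment.
No alternation appears in [soɳʐeɖo]: there the adjacent consonants already agree in place (/ɳ/ and /ʐ/ are both retroflex), so this form is consistent with the same rule.

place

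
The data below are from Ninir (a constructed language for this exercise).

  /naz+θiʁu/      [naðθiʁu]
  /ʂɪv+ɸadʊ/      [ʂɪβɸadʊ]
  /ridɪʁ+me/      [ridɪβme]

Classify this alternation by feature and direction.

regressive place assimilation

Underlying /z/ is realised as [ð] next to /θ/; /θ/ itself does not change.
The change alveolar → dental matches the place of the following /θ/, identifying this as place assimilation.
Manner and voice are unchanged, so the assimilation is partial, not total.
The same holds elsewhere in the data: /v/ → [β] before /ɸ/ (labiodental → bilabial, matching bilabial); /ʁ/ → [β] before /m/ (uvular → bilabial, matching bilabial) — only place changes, and always toward the following segment.
Since the segment that changes precedes the conditioning segment, the assimilation is regressive.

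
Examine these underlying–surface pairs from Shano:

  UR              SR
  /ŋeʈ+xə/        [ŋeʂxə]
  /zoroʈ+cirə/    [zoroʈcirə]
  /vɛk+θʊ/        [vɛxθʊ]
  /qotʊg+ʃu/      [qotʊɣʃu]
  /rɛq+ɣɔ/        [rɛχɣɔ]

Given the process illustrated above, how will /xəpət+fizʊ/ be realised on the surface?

The data show regressive manner assimilation: /ʈ/ → [ʂ] before /x/; /k/ → [x] before /θ/; /g/ → [ɣ] before /ʃ/; /q/ → [χ] before /ɣ/. In each pair only manner changes, matching the following consonant, while place and voice stay constant.
No alternation appears in [zoroʈcirə]: there the adjacent consonants already agree in manner (/ʈ/ and /c/ are both stops), so this form is consistent with the same rule.
The rule targets /t/ (voiceless alveolar stop), which sits before the trigger /f/ (fricative).
A voiceless alveolar fricative is [s], so the surface segment is [s].

[xəpəsfizʊ]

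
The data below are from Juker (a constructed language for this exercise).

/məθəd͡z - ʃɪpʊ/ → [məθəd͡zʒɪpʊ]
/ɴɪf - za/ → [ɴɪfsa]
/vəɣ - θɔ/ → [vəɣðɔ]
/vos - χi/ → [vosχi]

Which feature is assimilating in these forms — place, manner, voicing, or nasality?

Comparing underlying and surface forms, /ʃ/ → [ʒ] is the alternation; the neighbouring /d͡z/ is constant.
/ʃ/ is voiceless while /d͡z/ is voiced; the output [ʒ] is voiced, matching the trigger — so the feature that spreads is voicing.
The same holds elsewhere in the data: /z/ → [s] after /f/ (voiced → voiceless, matching voiceless); /θ/ → [ð] after /ɣ/ (voiceless → voiced, matching voiced) — only voicing changes, and always toward the preceding segment.
Nothing changes in [vosχi]: there the adjacent consonants already agree in voicing (/χ/ and /s/ are both voiceless), so this form is consistent with the same rule.

voicing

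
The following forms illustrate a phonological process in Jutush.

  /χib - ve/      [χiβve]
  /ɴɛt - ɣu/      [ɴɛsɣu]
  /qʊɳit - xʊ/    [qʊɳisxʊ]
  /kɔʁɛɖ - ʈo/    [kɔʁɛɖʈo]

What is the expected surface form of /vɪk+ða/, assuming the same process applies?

[vɪxða]

The data show regressive manner assimilation: /b/ → [β] before /v/; /t/ → [s] before /ɣ/; /t/ → [s] before /x/. In each pair only manner changes, matching the following consonant, while place and voice stay constant.
Nothing changes in [kɔʁɛɖʈo]: there the adjacent consonants already agree in manner (/ɖ/ and /ʈ/ are both stops), so this form is consistent with the same rule.
The rule targets /k/ (voiceless velar stop), which sits before the trigger /ð/ (fricative).
A voiceless velar fricative is [x], so the surface segment is [x].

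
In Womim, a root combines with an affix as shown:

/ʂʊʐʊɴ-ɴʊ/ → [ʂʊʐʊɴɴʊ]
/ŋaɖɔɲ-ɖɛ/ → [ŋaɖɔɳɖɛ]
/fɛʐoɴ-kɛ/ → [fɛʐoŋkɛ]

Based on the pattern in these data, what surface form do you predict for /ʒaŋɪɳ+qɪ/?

The data show regressive place assimilation: /ɲ/ → [ɳ] before /ɖ/; /ɴ/ → [ŋ] before /k/. In each pair only place changes, matching the following consonant, while manner and voice stay constant.
No alternation appears in [ʂʊʐʊɴɴʊ]: there the adjacent consonants already agree in place (/ɴ/ and /ɴ/ are both uvular), so this form is consistent with the same rule.
/ɳ/ is a voiced retroflex nasal. The following trigger /q/ is uvular, so /ɳ/ must become uvular as well.
A voiced uvular nasal is [ɴ], so the surface segment is [ɴ].

[ʒaŋɪɴqɪ]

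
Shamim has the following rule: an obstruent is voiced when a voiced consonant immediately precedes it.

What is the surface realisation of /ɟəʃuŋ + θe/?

[ɟəʃuŋðe]

The rule targets /θ/ (voiceless dental fricative), which sits after the trigger /ŋ/ (voiced).
The voiced dental fricative is [ð], so /θ/ → [ð].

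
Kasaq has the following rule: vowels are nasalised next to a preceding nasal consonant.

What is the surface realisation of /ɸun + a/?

[ɸunã]

The vowel /a/ is adjacent to the preceding nasal /n/, so it acquires [+nasal] and surfaces as [ã].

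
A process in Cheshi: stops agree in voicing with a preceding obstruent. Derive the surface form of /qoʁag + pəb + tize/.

The rule targets /p/ (voiceless bilabial stop), which sits after the trigger /g/ (voiced).
A voiced bilabial stop is [b], so the surface segment is [b].
At the second juncture, /t/ likewise becomes [d] adjacent to /b/.

[qoʁagbəbdize]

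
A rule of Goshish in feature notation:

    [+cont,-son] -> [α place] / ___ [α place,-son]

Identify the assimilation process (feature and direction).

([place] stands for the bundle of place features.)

The shared variable α links the value of the place features (abbreviated [place]) on the target to the same value on the neighbouring segment, so place is the feature that assimilates.
The conditioning segment sits to the right of the focus bar, meaning the trigger follows the segment that changes — regressive assimilation.

regressive place assimilation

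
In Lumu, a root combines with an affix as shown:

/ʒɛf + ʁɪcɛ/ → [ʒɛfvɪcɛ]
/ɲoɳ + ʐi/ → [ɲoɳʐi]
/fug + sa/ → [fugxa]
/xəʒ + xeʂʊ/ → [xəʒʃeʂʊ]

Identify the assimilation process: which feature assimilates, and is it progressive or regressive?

progressive place assimilation

The segment that alternates is /ʁ/, which surfaces as [v] when adjacent to /f/.
The change uvular → labiodental matches the place of the preceding /f/, identifying this as place assimilation.
Manner and voice are unchanged, so the assimilation is partial, not total.
The other alternating forms pattern the same way: /s/ → [x] after /g/ (alveolar → velar, matching velar); /x/ → [ʃ] after /ʒ/ (velar → postalveolar, matching postalveolar) — only place changes, and always toward the preceding segment.
Nothing changes in [ɲoɳʐi]: there the adjacent consonants already agree in place (/ʐ/ and /ɳ/ are both retroflex), so this form is consistent with the same rule.
The trigger is the preceding segment, so the direction is progressive (perseverative).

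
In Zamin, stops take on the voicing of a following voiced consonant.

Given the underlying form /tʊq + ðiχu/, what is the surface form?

The rule targets /q/ (voiceless uvular stop), which sits before the trigger /ð/ (voiced).
Changing only its voicing to voiced gives [ɢ] — the voiced uvular stop.

[tʊɢðiχu]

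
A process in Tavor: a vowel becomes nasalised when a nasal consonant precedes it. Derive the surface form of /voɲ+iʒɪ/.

/i/ sits next to the nasal /ɲ/ and is therefore nasalised to [ĩ].

[voɲĩʒɪ]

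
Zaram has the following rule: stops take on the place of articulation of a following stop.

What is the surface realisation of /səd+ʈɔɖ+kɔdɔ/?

[səɖʈɔgkɔdɔ]

/d/ is a voiced alveolar stop. The following trigger /ʈ/ is retroflex, so /d/ must become retroflex as well.
Changing only its place to retroflex gives [ɖ] — the voiced retroflex stop.
At the second juncture, /ɖ/ likewise becomes [g] adjacent to /k/.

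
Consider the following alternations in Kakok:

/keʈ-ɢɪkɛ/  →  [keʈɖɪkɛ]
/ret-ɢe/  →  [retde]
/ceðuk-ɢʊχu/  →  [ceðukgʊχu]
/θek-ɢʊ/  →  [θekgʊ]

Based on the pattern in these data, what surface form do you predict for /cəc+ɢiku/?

[cəcɟiku]

The data show progressive place assimilation: /ɢ/ → [ɖ] after /ʈ/; /ɢ/ → [d] after /t/; /ɢ/ → [g] after /k/. In each pair only place changes, matching the preceding consonant, while manner and voice stay constant.
/ɢ/ is a voiced uvular stop. The preceding trigger /c/ is palatal, so /ɢ/ must become palatal as well.
The voiced palatal stop is [ɟ], so /ɢ/ → [ɟ].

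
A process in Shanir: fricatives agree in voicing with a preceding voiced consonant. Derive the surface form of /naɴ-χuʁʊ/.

[naɴʁuʁʊ]

The rule targets /χ/ (voiceless uvular fricative), which sits after the trigger /ɴ/ (voiced).
A voiced uvular fricative is [ʁ], so the surface segment is [ʁ].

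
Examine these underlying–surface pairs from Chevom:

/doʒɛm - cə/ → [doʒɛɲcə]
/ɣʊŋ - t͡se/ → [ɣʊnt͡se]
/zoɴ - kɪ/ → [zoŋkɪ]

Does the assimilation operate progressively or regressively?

The segment that alternates is /m/, which surfaces as [ɲ] when adjacent to /c/.
/m/ is bilabial while /c/ is palatal; the output [ɲ] is palatal, matching the trigger — so the feature that spreads is place.
The other alternating forms pattern the same way: /ŋ/ → [n] before /t͡s/ (velar → alveolar, matching alveolar); /ɴ/ → [ŋ] before /k/ (uvular → velar, matching velar) — only place changes, and always toward the following segment.
The trigger is the following segment, so the direction is regressive (anticipatory).

regressive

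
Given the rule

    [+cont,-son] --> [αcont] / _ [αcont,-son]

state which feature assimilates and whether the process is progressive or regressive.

The rule copies [cont] (continuancy) from the environment onto the target fricatives; since [±cont] encodes the stop/fricative manner contrast, the assimilating dimension is manner.
Since the environment is written after the underscore, the trigger follows the target; the direction is regressive.

regressive manner assimilation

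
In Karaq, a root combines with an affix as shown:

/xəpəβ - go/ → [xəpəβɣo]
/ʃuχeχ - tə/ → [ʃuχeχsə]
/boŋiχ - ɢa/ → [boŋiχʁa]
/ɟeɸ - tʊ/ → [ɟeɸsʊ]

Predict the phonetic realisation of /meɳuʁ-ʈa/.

[meɳuʁʂa]

The data show progressive manner assimilation: /g/ → [ɣ] after /β/; /t/ → [s] after /χ/; /ɢ/ → [ʁ] after /χ/; /t/ → [s] after /ɸ/. In each pair only manner changes, matching the preceding consonant, while place and voice stay constant.
/ʈ/ is a voiceless retroflex stop. The preceding trigger /ʁ/ is a fricative, so /ʈ/ must become a fricative as well.
Changing only its manner to fricative gives [ʂ] — the voiceless retroflex fricative.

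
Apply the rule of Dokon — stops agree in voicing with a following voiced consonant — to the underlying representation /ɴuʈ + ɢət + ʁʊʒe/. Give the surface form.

[ɴuɖɢədʁʊʒe]

/ʈ/ is a voiceless retroflex stop. The following trigger /ɢ/ is voiced, so /ʈ/ must become voiced as well.
The voiced retroflex stop is [ɖ], so /ʈ/ → [ɖ].
The same rule applies at the second boundary: /t/ → [d] next to /ʁ/.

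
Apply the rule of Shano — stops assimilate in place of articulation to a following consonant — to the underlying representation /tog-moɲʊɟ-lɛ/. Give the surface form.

[tobmoɲʊdlɛ]

/g/ is a voiced velar stop. The following trigger /m/ is bilabial, so /g/ must become bilabial as well.
The voiced bilabial stop is [b], so /g/ → [b].
At the second juncture, /ɟ/ likewise becomes [d] adjacent to /l/.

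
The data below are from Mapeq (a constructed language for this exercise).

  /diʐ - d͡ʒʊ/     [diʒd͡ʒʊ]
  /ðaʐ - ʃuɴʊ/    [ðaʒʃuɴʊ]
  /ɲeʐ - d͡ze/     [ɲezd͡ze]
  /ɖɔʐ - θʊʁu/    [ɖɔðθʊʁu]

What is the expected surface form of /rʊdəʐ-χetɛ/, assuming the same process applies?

[rʊdəʁχetɛ]

The data show regressive place assimilation: /ʐ/ → [ʒ] before /d͡ʒ/; /ʐ/ → [ʒ] before /ʃ/; /ʐ/ → [z] before /d͡z/; /ʐ/ → [ð] before /θ/. In each pair only place changes, matching the following consonant, while manner and voice stay constant.
/ʐ/ is a voiced retroflex fricative. The following trigger /χ/ is uvular, so /ʐ/ must become uvular as well.
Changing only its place to uvular gives [ʁ] — the voiced uvular fricative.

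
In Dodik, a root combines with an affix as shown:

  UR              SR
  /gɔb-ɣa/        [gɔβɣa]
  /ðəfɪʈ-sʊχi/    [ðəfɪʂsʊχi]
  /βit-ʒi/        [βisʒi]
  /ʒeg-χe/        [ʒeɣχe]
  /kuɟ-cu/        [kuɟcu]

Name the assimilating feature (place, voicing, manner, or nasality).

The segment that alternates is /b/, which surfaces as [β] when adjacent to /ɣ/.
/b/ is a stop while /ɣ/ is a fricative; the output [β] is a fricative, matching the trigger — so the feature that spreads is manner.
The other alternating forms pattern the same way: /ʈ/ → [ʂ] before /s/ (stop → fricative, matching a fricative); /t/ → [s] before /ʒ/ (stop → fricative, matching a fricative); /g/ → [ɣ] before /χ/ (stop → fricative, matching a fricative) — only manner changes, and always toward the following segment.
Nothing changes in [kuɟcu]: there the adjacent consonants already agree in manner (/ɟ/ and /c/ are both stops), so this form is consistent with the same rule.

manner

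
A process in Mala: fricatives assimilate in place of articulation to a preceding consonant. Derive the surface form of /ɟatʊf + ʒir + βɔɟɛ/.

[ɟatʊfvirzɔɟɛ]

/ʒ/ is a voiced postalveolar fricative. The preceding trigger /f/ is labiodental, so /ʒ/ must become labiodental as well.
A voiced labiodental fricative is [v], so the surface segment is [v].
The same rule applies at the second boundary: /β/ → [z] next to /r/.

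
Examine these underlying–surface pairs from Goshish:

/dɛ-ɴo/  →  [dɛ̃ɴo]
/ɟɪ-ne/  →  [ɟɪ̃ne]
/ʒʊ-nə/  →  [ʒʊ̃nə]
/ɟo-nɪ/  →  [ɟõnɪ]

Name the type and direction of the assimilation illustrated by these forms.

The vowel /ɛ/ surfaces as nasalised [ɛ̃] next to the following nasal /ɴ/ — it has acquired the [+nasal] feature of its neighbour.
Likewise in the remaining data: /ɪ/ → [ɪ̃] before /n/; /ʊ/ → [ʊ̃] before /n/; /o/ → [õ] before /n/ — each time a vowel is nasalised next to a following nasal.
Because the conditioning nasal is to the right of the vowel that changes, the process is regressive (anticipatory).

regressive nasality assimilation (vowel nasalisation)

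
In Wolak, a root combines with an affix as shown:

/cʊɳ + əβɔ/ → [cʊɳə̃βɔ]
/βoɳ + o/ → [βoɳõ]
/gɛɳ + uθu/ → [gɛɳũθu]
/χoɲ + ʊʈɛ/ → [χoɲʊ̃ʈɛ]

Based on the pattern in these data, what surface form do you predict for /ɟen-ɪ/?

[ɟenɪ̃]

The data show progressive nasality assimilation (vowel nasalisation): /ə/ → [ə̃] after /ɳ/; /o/ → [õ] after /ɳ/; /u/ → [ũ] after /ɳ/; /ʊ/ → [ʊ̃] after /ɲ/ — a vowel is nasalised by an immediately preceding nasal consonant.
/ɪ/ sits next to the nasal /n/ and is therefore nasalised to [ɪ̃].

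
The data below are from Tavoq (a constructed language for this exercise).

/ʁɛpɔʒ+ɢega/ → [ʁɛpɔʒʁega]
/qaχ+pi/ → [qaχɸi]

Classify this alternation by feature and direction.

progressive manner assimilation

Comparing underlying and surface forms, /ɢ/ → [ʁ] is the alternation; the neighbouring /ʒ/ is constant.
The change stop → fricative matches the manner of the preceding /ʒ/, identifying this as manner assimilation.
Place and voice are unchanged, so the assimilation is partial, not total.
The other alternating form patterns the same way: /p/ → [ɸ] after /χ/ (stop → fricative, matching a fricative) — only manner changes, and always toward the preceding segment.
The trigger is the preceding segment, so the direction is progressive (perseverative).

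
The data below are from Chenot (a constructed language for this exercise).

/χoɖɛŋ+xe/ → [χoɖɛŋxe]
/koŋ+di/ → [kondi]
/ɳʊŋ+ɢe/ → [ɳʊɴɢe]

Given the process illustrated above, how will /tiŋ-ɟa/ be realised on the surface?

The data show regressive place assimilation: /ŋ/ → [n] before /d/; /ŋ/ → [ɴ] before /ɢ/. In each pair only place changes, matching the following consonant, while manner and voice stay constant.
Nothing changes in [χoɖɛŋxe]: there the adjacent consonants already agree in place (/ŋ/ and /x/ are both velar), so this form is consistent with the same rule.
/ŋ/ is a voiced velar nasal. The following trigger /ɟ/ is palatal, so /ŋ/ must become palatal as well.
The voiced palatal nasal is [ɲ], so /ŋ/ → [ɲ].

[tiɲɟa]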